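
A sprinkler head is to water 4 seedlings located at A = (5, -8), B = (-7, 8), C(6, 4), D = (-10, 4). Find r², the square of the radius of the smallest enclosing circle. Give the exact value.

A smallest enclosing disk is always determined by at most three of the input points on its boundary.
The farthest pair is A–B with squared distance 400. The circle on this segment as diameter has centre (-1, 0) and r² = 400/4 = 100.
Check C: distance² to centre = 65 ≤ 100, so it lies inside.
All remaining points lie in this disk, and no smaller disk contains both endpoints, so this is the minimum enclosing circle.

100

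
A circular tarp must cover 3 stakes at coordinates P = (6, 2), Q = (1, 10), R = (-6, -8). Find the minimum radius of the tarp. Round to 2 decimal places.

Side lengths²: PQ² = 89, PR² = 244, QR² = 373.
Since QR² = 373 ≥ 244 + 89 = 333, the angle opposite QR is not acute, so the smallest enclosing circle has QR as diameter.
Centre = midpoint of QR = (-2.5, 1), r² = 373/4 = 93.25.
r = √(93.25) ≈ 9.66.

9.66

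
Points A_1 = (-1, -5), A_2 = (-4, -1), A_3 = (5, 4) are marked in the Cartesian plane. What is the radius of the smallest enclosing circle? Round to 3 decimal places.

Side lengths²: A_1A_2² = 25, A_1A_3² = 117, A_2A_3² = 106.
Since A_1A_3² = 117 < 106 + 25 = 131, the triangle is acute, so the smallest enclosing circle is the circumcircle.
Circumcentre = (47/34, -3/34), r² = 17225/578.
r = √(17225/578) ≈ 5.459.

5.459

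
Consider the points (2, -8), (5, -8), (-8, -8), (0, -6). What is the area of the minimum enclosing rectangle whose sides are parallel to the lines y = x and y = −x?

84.5

In coordinates u = x + y, v = x − y the rectangle is axis-aligned; the map (x,y)→(u,v) scales areas by 2.
u-values: -6, -3, -16, -6; range = -3 − (-16) = 13.
v-values: 10, 13, 0, 6; range = 13 − 0 = 13.
Area = (13 × 13) / 2 = 84.5.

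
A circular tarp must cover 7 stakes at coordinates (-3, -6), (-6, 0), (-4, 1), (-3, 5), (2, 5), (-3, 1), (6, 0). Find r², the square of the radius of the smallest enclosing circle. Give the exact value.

689/18

By Welzl's lemma the MEC is supported by two points (diametrically opposite) or three points (on a circumcircle).
The minimum enclosing circle is determined by three boundary points: (-3, -6), (-3, 5), (6, 0).
Their circumcentre is (-1/6, -0.5) with r² = 689/18.
The farthest remaining point (2, 5) is at distance² 629/18 ≤ 689/18.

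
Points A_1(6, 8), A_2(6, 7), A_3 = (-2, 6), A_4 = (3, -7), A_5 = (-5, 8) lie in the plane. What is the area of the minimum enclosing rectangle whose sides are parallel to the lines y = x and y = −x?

In coordinates u = x + y, v = x − y the rectangle is axis-aligned; the map (x,y)→(u,v) scales areas by 2.
u-values: 14, 13, 4, -4, 3; range = 14 − (-4) = 18.
v-values: -2, -1, -8, 10, -13; range = 10 − (-13) = 23.
Area = (18 × 23) / 2 = 207.

207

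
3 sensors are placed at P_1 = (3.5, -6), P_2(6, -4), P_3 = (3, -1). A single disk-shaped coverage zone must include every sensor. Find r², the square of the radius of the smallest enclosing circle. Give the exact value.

Side lengths²: P_1P_2² = 10.25, P_1P_3² = 25.25, P_2P_3² = 18.
Since P_1P_3² = 25.25 < 18 + 10.25 = 28.25, the triangle is acute, so the smallest enclosing circle is the circumcircle.
Circumcentre = (127/36, -125/36), r² = 4141/648.

4141/648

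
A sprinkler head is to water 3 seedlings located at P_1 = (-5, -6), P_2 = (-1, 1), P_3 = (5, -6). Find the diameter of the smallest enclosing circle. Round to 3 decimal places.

Side lengths²: P_1P_2² = 65, P_1P_3² = 100, P_2P_3² = 85.
Since P_1P_3² = 100 < 85 + 65 = 150, the triangle is acute, so the smallest enclosing circle is the circumcircle.
Circumcentre = (0, -59/14), r² = 5525/196.
Diameter = 2r = 2√(5525/196) ≈ 10.619.

10.619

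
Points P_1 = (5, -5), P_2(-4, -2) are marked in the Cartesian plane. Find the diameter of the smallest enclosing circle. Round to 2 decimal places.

9.49

The smallest circle enclosing two points has them as diameter endpoints.
Centre = midpoint = (0.5, -3.5); r² = |P_1P_2|²/4 = 90/4 = 22.5.
Diameter = 2r = 2√(22.5) ≈ 9.49.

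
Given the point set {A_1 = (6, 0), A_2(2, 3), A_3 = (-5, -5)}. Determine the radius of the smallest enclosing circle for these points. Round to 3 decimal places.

6.042

Side lengths²: A_1A_2² = 25, A_1A_3² = 146, A_2A_3² = 113.
Since A_1A_3² = 146 ≥ 113 + 25 = 138, the angle opposite A_1A_3 is not acute, so the smallest enclosing circle has A_1A_3 as diameter.
Centre = midpoint of A_1A_3 = (0.5, -2.5), r² = 146/4 = 36.5.
r = √(36.5) ≈ 6.042.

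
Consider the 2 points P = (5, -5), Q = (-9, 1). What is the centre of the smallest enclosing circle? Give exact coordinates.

The smallest circle enclosing two points has them as diameter endpoints.
Centre = midpoint = (-2, -2); r² = |PQ|²/4 = 232/4 = 58.
Centre = (-2, -2).

(-2, -2)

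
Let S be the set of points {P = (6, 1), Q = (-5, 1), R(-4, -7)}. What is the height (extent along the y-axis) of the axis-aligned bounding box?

8

max y = 1, min y = -7, so height = 8.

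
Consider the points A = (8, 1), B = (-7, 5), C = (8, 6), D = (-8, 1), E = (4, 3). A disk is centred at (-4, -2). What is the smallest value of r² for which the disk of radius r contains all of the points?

208

The required radius is the distance from (-4, -2) to the farthest point.
Squared distances: 153, 58, 208, 25, 89.
Maximum is 208, attained at C.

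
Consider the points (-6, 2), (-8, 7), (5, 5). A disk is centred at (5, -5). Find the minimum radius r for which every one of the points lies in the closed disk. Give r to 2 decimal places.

17.69

The required radius is the distance from (5, -5) to the farthest point.
Squared distances: 170, 313, 100.
Maximum is 313, attained at (-8, 7).
r = √313 ≈ 17.69.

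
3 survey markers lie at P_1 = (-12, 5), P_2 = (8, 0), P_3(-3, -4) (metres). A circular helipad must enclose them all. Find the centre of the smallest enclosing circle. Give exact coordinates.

Side lengths²: P_1P_2² = 425, P_1P_3² = 162, P_2P_3² = 137.
Since P_1P_2² = 425 ≥ 162 + 137 = 299, the angle opposite P_1P_2 is not acute, so the smallest enclosing circle has P_1P_2 as diameter.
Centre = midpoint of P_1P_2 = (-2, 2.5), r² = 425/4 = 106.25.
Centre = (-2, 2.5).

(-2, 2.5)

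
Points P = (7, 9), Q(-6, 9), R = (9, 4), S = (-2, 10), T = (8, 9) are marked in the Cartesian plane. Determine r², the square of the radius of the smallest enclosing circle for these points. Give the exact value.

A smallest enclosing disk is always determined by at most three of the input points on its boundary.
The farthest pair is Q–R with squared distance 250. The circle on this segment as diameter has centre (1.5, 6.5) and r² = 250/4 = 62.5.
Check P: distance² to centre = 36.5 ≤ 62.5, so it lies inside.
All remaining points lie in this disk, and no smaller disk contains both endpoints, so this is the minimum enclosing circle.

62.5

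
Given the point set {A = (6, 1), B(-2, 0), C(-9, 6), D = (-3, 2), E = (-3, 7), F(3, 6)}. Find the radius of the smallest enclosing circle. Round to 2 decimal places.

7.91

A smallest enclosing disk is always determined by at most three of the input points on its boundary.
The farthest pair is A–C with squared distance 250. The circle on this segment as diameter has centre (-1.5, 3.5) and r² = 250/4 = 62.5.
Check B: distance² to centre = 12.5 ≤ 62.5, so it lies inside.
All remaining points lie in this disk, and no smaller disk contains both endpoints, so this is the minimum enclosing circle.
r = √(62.5) ≈ 7.91.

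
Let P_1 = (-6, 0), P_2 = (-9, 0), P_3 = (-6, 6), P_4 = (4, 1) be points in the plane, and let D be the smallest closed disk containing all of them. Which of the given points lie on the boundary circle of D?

P_2, P_3, P_4

The minimum enclosing circle of a finite set is fixed by two of the points (as a diameter) or three (as a circumcircle).
The farthest pair is P_2–P_4 with squared distance 170. The circle on this segment as diameter has centre (-2.5, 0.5) and r² = 170/4 = 42.5.
Check P_1: distance² to centre = 12.5 ≤ 42.5, so it lies inside.
All remaining points lie in this disk, and no smaller disk contains both endpoints, so this is the minimum enclosing circle.
The points at distance exactly r from the centre are P_2, P_3, P_4 — 3 points.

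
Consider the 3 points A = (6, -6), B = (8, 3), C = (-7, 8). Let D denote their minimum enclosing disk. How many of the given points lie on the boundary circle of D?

2

Side lengths²: AB² = 85, AC² = 365, BC² = 250.
Since AC² = 365 ≥ 250 + 85 = 335, the angle opposite AC is not acute, so the smallest enclosing circle has AC as diameter.
Centre = midpoint of AC = (-0.5, 1), r² = 365/4 = 91.25.
The points at distance exactly r from the centre are A, C — 2 points.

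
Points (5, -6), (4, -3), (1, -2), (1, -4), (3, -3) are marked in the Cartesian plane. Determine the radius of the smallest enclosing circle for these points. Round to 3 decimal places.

The minimum enclosing circle of a finite set is fixed by two of the points (as a diameter) or three (as a circumcircle).
The farthest pair is (5, -6)–(1, -2) with squared distance 32. The circle on this segment as diameter has centre (3, -4) and r² = 32/4 = 8.
Check (4, -3): distance² to centre = 2 ≤ 8, so it lies inside.
All remaining points lie in this disk, and no smaller disk contains both endpoints, so this is the minimum enclosing circle.
r = √8 ≈ 2.828.

2.828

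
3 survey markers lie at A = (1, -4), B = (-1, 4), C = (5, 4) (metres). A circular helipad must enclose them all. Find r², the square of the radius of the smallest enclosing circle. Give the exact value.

21.25

Side lengths²: AB² = 68, AC² = 80, BC² = 36.
Since AC² = 80 < 68 + 36 = 104, the triangle is acute, so the smallest enclosing circle is the circumcircle.
Circumcentre = (2, 0.5), r² = 21.25.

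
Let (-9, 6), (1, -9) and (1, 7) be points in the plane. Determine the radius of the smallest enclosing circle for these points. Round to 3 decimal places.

9.059

Call the three points A, B, C in the order given.
Side lengths²: AB² = 325, AC² = 101, BC² = 256.
Since AB² = 325 < 256 + 101 = 357, the triangle is acute, so the smallest enclosing circle is the circumcircle.
Circumcentre = (-3.25, -1), r² = 82.0625.
r = √(82.0625) ≈ 9.059.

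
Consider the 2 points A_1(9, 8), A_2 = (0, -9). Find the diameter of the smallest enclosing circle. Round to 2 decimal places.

19.24

The smallest circle enclosing two points has them as diameter endpoints.
Centre = midpoint = (4.5, -0.5); r² = |A_1A_2|²/4 = 370/4 = 92.5.
Diameter = 2r = 2√(92.5) ≈ 19.24.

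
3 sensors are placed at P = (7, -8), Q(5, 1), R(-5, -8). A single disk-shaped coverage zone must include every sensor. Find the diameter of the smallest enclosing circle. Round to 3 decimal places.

13.782

Side lengths²: PQ² = 85, PR² = 144, QR² = 181.
Since QR² = 181 < 144 + 85 = 229, the triangle is acute, so the smallest enclosing circle is the circumcircle.
Circumcentre = (1, -83/18), r² = 15385/324.
Diameter = 2r = 2√(15385/324) ≈ 13.782.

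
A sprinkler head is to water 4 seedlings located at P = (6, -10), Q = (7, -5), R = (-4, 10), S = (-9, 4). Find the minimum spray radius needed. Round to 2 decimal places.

11.18

The minimum enclosing circle of a finite set is fixed by two of the points (as a diameter) or three (as a circumcircle).
The farthest pair is P–R with squared distance 500. The circle on this segment as diameter has centre (1, 0) and r² = 500/4 = 125.
Check Q: distance² to centre = 61 ≤ 125, so it lies inside.
All remaining points lie in this disk, and no smaller disk contains both endpoints, so this is the minimum enclosing circle.
r = √125 ≈ 11.18.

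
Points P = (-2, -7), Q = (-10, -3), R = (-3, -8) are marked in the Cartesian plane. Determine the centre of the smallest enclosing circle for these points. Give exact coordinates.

(-6, -5)

Side lengths²: PQ² = 80, PR² = 2, QR² = 74.
Since PQ² = 80 ≥ 74 + 2 = 76, the angle opposite PQ is not acute, so the smallest enclosing circle has PQ as diameter.
Centre = midpoint of PQ = (-6, -5), r² = 80/4 = 20.
Centre = (-6, -5).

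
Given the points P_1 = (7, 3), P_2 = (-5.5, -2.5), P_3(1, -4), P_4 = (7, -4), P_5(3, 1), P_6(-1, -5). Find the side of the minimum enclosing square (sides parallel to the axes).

The bounding box has width 12.5 and height 8.
An axis-aligned square enclosing the set must have side ≥ max(width, height).
So the minimum side is max(12.5, 8) = 12.5.

12.5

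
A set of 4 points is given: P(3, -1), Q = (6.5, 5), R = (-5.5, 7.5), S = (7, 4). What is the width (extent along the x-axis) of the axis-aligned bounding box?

max x = 7, min x = -5.5, so width = 12.5.

12.5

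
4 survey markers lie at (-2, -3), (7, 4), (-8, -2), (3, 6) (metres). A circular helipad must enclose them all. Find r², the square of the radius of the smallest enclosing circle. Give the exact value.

65.25

By Welzl's lemma the MEC is supported by two points (diametrically opposite) or three points (on a circumcircle).
The farthest pair is (7, 4)–(-8, -2) with squared distance 261. The circle on this segment as diameter has centre (-0.5, 1) and r² = 261/4 = 65.25.
Check (-2, -3): distance² to centre = 18.25 ≤ 65.25, so it lies inside.
All remaining points lie in this disk, and no smaller disk contains both endpoints, so this is the minimum enclosing circle.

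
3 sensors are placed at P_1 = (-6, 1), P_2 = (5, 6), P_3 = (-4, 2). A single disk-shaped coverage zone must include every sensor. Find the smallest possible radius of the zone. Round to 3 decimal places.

6.042

Side lengths²: P_1P_2² = 146, P_1P_3² = 5, P_2P_3² = 97.
Since P_1P_2² = 146 ≥ 97 + 5 = 102, the angle opposite P_1P_2 is not acute, so the smallest enclosing circle has P_1P_2 as diameter.
Centre = midpoint of P_1P_2 = (-0.5, 3.5), r² = 146/4 = 36.5.
r = √(36.5) ≈ 6.042.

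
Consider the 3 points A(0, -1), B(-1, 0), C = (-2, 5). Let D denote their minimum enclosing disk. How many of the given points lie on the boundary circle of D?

2

Side lengths²: AB² = 2, AC² = 40, BC² = 26.
Since AC² = 40 ≥ 26 + 2 = 28, the angle opposite AC is not acute, so the smallest enclosing circle has AC as diameter.
Centre = midpoint of AC = (-1, 2), r² = 40/4 = 10.
The points at distance exactly r from the centre are A, C — 2 points.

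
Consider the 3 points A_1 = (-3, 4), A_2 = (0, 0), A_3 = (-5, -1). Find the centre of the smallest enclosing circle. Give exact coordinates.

Side lengths²: A_1A_2² = 25, A_1A_3² = 29, A_2A_3² = 26.
Since A_1A_3² = 29 < 26 + 25 = 51, the triangle is acute, so the smallest enclosing circle is the circumcircle.
Circumcentre = (-129/46, 47/46), r² = 9425/1058.
Centre = (-129/46, 47/46).

(-129/46, 47/46)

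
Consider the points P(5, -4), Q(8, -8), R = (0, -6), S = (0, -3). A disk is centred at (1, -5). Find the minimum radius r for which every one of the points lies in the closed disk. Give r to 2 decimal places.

The required radius is the distance from (1, -5) to the farthest point.
Squared distances: 17, 58, 2, 5.
Maximum is 58, attained at Q.
r = √58 ≈ 7.62.

7.62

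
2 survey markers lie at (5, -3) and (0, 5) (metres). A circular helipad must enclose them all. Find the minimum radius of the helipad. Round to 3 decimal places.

The smallest circle enclosing two points has them as diameter endpoints.
Centre = midpoint = (2.5, 1); r² = |(5, -3)−(0, 5)|²/4 = 89/4 = 22.25.
r = √(22.25) ≈ 4.717.

4.717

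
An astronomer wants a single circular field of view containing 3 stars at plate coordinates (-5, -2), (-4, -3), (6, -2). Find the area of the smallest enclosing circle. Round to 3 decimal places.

Call the three points A, B, C in the order given.
Side lengths²: AB² = 2, AC² = 121, BC² = 101.
Since AC² = 121 ≥ 101 + 2 = 103, the angle opposite AC is not acute, so the smallest enclosing circle has AC as diameter.
Centre = midpoint of AC = (0.5, -2), r² = 121/4 = 30.25.
Area = π·r² = π·30.25 ≈ 95.033.

95.033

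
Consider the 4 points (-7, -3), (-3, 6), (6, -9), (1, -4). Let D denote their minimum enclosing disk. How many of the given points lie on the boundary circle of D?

2

A smallest enclosing disk is always determined by at most three of the input points on its boundary.
The farthest pair is (-3, 6)–(6, -9) with squared distance 306. The circle on this segment as diameter has centre (1.5, -1.5) and r² = 306/4 = 76.5.
Check (-7, -3): distance² to centre = 74.5 ≤ 76.5, so it lies inside.
All remaining points lie in this disk, and no smaller disk contains both endpoints, so this is the minimum enclosing circle.
The points at distance exactly r from the centre are (-3, 6), (6, -9) — 2 points.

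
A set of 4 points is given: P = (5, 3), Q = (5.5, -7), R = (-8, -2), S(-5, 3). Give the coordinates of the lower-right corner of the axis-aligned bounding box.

x-range [-8, 5.5], y-range [-7, 3].
The lower-right corner is (5.5, -7).

(5.5, -7)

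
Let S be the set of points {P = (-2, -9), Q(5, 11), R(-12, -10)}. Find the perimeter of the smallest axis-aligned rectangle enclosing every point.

76

Width = max x − min x = 5 − (-12) = 17.
Height = max y − min y = 11 − (-10) = 21.
Perimeter = 2(17 + 21) = 76.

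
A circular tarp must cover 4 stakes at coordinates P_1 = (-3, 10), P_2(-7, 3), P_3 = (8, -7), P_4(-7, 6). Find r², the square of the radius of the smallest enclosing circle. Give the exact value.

40385/392

The minimum enclosing circle of a finite set is fixed by two of the points (as a diameter) or three (as a circumcircle).
The minimum enclosing circle is determined by three boundary points: P_1, P_3, P_4.
Their circumcentre is (53/28, 31/28) with r² = 40385/392.
The farthest remaining point P_2 is at distance² 32405/392 ≤ 40385/392.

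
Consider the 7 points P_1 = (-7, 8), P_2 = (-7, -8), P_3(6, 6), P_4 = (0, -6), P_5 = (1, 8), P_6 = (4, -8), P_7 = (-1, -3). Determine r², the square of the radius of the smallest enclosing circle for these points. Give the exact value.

The minimum enclosing circle of a finite set is fixed by two of the points (as a diameter) or three (as a circumcircle).
The farthest pair is P_1–P_6 with squared distance 377. The circle on this segment as diameter has centre (-1.5, 0) and r² = 377/4 = 94.25.
Check P_2: distance² to centre = 94.25 ≤ 94.25, so it lies inside.
All remaining points lie in this disk, and no smaller disk contains both endpoints, so this is the minimum enclosing circle.

94.25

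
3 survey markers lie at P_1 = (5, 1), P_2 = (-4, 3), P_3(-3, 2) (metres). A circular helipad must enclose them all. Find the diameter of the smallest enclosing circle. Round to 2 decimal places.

9.22

Side lengths²: P_1P_2² = 85, P_1P_3² = 65, P_2P_3² = 2.
Since P_1P_2² = 85 ≥ 65 + 2 = 67, the angle opposite P_1P_2 is not acute, so the smallest enclosing circle has P_1P_2 as diameter.
Centre = midpoint of P_1P_2 = (0.5, 2), r² = 85/4 = 21.25.
Diameter = 2r = 2√(21.25) ≈ 9.22.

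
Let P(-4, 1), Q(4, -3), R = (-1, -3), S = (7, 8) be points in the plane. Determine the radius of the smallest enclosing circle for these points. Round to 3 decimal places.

The minimum enclosing circle is determined by three boundary points: P, R, S.
Their circumcentre is (67/26, 73/26) with r² = 15725/338.
The farthest remaining point Q is at distance² 12085/338 ≤ 15725/338.
r = √(15725/338) ≈ 6.821.

6.821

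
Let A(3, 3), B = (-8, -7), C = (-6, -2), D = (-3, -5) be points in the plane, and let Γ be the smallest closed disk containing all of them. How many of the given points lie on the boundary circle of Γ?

2

By Welzl's lemma the MEC is supported by two points (diametrically opposite) or three points (on a circumcircle).
The farthest pair is A–B with squared distance 221. The circle on this segment as diameter has centre (-2.5, -2) and r² = 221/4 = 55.25.
Check C: distance² to centre = 12.25 ≤ 55.25, so it lies inside.
All remaining points lie in this disk, and no smaller disk contains both endpoints, so this is the minimum enclosing circle.
The points at distance exactly r from the centre are A, B — 2 points.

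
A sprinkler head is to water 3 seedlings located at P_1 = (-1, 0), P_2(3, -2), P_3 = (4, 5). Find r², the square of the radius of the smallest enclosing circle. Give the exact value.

125/9

Side lengths²: P_1P_2² = 20, P_1P_3² = 50, P_2P_3² = 50.
Since P_2P_3² = 50 < 50 + 20 = 70, the triangle is acute, so the smallest enclosing circle is the circumcircle.
Circumcentre = (7/3, 5/3), r² = 125/9.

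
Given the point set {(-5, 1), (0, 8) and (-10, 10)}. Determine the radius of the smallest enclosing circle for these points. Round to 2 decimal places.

5.65

Call the three points A, B, C in the order given.
Side lengths²: AB² = 74, AC² = 106, BC² = 104.
Since AC² = 106 < 104 + 74 = 178, the triangle is acute, so the smallest enclosing circle is the circumcircle.
Circumcentre = (-5.475, 6.625), r² = 31.86625.
r = √(31.86625) ≈ 5.65.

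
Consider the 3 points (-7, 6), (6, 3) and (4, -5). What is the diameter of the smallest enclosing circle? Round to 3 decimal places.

15.559

Call the three points A, B, C in the order given.
Side lengths²: AB² = 178, AC² = 242, BC² = 68.
Since AC² = 242 < 178 + 68 = 246, the triangle is acute, so the smallest enclosing circle is the circumcircle.
Circumcentre = (-1.4, 0.6), r² = 60.52.
Diameter = 2r = 2√(60.52) ≈ 15.559.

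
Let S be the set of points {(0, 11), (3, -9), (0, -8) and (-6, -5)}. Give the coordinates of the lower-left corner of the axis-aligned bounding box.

(-6, -9)

x-range [-6, 3], y-range [-9, 11].
The lower-left corner is (-6, -9).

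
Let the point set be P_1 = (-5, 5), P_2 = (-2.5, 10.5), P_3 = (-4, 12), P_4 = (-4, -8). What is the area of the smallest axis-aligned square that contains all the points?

The bounding box has width 2.5 and height 20.
An axis-aligned square enclosing the set must have side ≥ max(width, height).
So the minimum side is max(2.5, 20) = 20.
Area = 20² = 400.

400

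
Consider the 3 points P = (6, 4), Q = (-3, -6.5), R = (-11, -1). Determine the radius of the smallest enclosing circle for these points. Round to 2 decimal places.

8.86

Side lengths²: PQ² = 191.25, PR² = 314, QR² = 94.25.
Since PR² = 314 ≥ 191.25 + 94.25 = 285.5, the angle opposite PR is not acute, so the smallest enclosing circle has PR as diameter.
Centre = midpoint of PR = (-2.5, 1.5), r² = 314/4 = 78.5.
r = √(78.5) ≈ 8.86.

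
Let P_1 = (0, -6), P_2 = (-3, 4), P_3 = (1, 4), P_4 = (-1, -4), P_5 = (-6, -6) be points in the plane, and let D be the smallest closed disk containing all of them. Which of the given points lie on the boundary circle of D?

P_3, P_5

By Welzl's lemma the MEC is supported by two points (diametrically opposite) or three points (on a circumcircle).
The farthest pair is P_3–P_5 with squared distance 149. The circle on this segment as diameter has centre (-2.5, -1) and r² = 149/4 = 37.25.
Check P_1: distance² to centre = 31.25 ≤ 37.25, so it lies inside.
All remaining points lie in this disk, and no smaller disk contains both endpoints, so this is the minimum enclosing circle.
The points at distance exactly r from the centre are P_3, P_5 — 2 points.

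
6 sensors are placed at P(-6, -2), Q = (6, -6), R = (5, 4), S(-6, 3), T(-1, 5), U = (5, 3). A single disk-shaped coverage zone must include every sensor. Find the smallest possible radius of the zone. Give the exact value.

By Welzl's lemma the MEC is supported by two points (diametrically opposite) or three points (on a circumcircle).
The farthest pair is Q–S with squared distance 225. The circle on this segment as diameter has centre (0, -1.5) and r² = 225/4 = 56.25.
Check P: distance² to centre = 36.25 ≤ 56.25, so it lies inside.
All remaining points lie in this disk, and no smaller disk contains both endpoints, so this is the minimum enclosing circle.
r = √(56.25) = 7.5.

7.5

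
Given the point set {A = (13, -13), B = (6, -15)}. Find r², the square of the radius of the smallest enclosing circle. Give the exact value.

The smallest circle enclosing two points has them as diameter endpoints.
Centre = midpoint = (9.5, -14); r² = |AB|²/4 = 53/4 = 13.25.

13.25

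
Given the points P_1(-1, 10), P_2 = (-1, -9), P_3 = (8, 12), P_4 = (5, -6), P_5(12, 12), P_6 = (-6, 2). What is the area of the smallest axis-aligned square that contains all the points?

441

The bounding box has width 18 and height 21.
An axis-aligned square enclosing the set must have side ≥ max(width, height).
So the minimum side is max(18, 21) = 21.
Area = 21² = 441.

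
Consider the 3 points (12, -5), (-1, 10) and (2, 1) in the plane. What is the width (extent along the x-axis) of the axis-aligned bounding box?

max x = 12, min x = -1, so width = 13.

13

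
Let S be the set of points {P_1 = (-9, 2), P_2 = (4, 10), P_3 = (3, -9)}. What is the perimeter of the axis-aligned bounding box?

64

Width = max x − min x = 4 − (-9) = 13.
Height = max y − min y = 10 − (-9) = 19.
Perimeter = 2(13 + 19) = 64.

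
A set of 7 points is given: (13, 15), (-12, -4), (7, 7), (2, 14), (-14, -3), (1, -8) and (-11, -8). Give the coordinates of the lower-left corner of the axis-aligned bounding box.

x-range [-14, 13], y-range [-8, 15].
The lower-left corner is (-14, -8).

(-14, -8)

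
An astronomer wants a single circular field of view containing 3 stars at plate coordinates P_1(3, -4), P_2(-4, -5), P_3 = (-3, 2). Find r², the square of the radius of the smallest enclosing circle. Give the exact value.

19.53125

Side lengths²: P_1P_2² = 50, P_1P_3² = 72, P_2P_3² = 50.
Since P_1P_3² = 72 < 50 + 50 = 100, the triangle is acute, so the smallest enclosing circle is the circumcircle.
Circumcentre = (-0.875, -1.875), r² = 19.53125.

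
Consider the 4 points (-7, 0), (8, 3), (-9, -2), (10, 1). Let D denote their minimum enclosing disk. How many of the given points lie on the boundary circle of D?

By Welzl's lemma the MEC is supported by two points (diametrically opposite) or three points (on a circumcircle).
The farthest pair is (-9, -2)–(10, 1) with squared distance 370. The circle on this segment as diameter has centre (0.5, -0.5) and r² = 370/4 = 92.5.
Check (-7, 0): distance² to centre = 56.5 ≤ 92.5, so it lies inside.
All remaining points lie in this disk, and no smaller disk contains both endpoints, so this is the minimum enclosing circle.
The points at distance exactly r from the centre are (-9, -2), (10, 1) — 2 points.

2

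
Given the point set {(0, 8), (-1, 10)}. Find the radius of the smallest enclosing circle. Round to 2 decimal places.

The smallest circle enclosing two points has them as diameter endpoints.
Centre = midpoint = (-0.5, 9); r² = |(0, 8)−(-1, 10)|²/4 = 5/4 = 1.25.
r = √(1.25) ≈ 1.12.

1.12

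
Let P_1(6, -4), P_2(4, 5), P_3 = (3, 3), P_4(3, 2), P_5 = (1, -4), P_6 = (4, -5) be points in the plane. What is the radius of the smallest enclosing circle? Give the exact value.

5

A smallest enclosing disk is always determined by at most three of the input points on its boundary.
The farthest pair is P_2–P_6 with squared distance 100. The circle on this segment as diameter has centre (4, 0) and r² = 100/4 = 25.
Check P_1: distance² to centre = 20 ≤ 25, so it lies inside.
All remaining points lie in this disk, and no smaller disk contains both endpoints, so this is the minimum enclosing circle.
r = √25 = 5.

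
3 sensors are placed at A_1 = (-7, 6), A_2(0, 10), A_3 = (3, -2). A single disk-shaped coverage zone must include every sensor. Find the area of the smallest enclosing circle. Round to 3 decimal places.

Side lengths²: A_1A_2² = 65, A_1A_3² = 164, A_2A_3² = 153.
Since A_1A_3² = 164 < 153 + 65 = 218, the triangle is acute, so the smallest enclosing circle is the circumcircle.
Circumcentre = (-0.875, 3.40625), r² = 44.2431640625.
Area = π·r² = π·44.2431640625 ≈ 138.994.

138.994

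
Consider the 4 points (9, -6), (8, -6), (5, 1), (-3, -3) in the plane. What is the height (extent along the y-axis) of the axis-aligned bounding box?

7

max y = 1, min y = -6, so height = 7.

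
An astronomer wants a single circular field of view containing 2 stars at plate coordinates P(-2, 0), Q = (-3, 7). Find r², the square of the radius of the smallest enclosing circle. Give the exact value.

12.5

The smallest circle enclosing two points has them as diameter endpoints.
Centre = midpoint = (-2.5, 3.5); r² = |PQ|²/4 = 50/4 = 12.5.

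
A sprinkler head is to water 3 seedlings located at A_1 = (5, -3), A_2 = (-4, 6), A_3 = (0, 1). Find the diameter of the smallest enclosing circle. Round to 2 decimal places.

Side lengths²: A_1A_2² = 162, A_1A_3² = 41, A_2A_3² = 41.
Since A_1A_2² = 162 ≥ 41 + 41 = 82, the angle opposite A_1A_2 is not acute, so the smallest enclosing circle has A_1A_2 as diameter.
Centre = midpoint of A_1A_2 = (0.5, 1.5), r² = 162/4 = 40.5.
Diameter = 2r = 2√(40.5) ≈ 12.73.

12.73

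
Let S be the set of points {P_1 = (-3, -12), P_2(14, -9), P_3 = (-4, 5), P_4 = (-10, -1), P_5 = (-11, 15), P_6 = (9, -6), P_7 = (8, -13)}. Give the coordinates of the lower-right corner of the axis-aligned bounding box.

(14, -13)

x-range [-11, 14], y-range [-13, 15].
The lower-right corner is (14, -13).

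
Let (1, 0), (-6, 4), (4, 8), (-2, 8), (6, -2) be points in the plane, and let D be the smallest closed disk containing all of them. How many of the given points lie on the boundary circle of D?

By Welzl's lemma the MEC is supported by two points (diametrically opposite) or three points (on a circumcircle).
The minimum enclosing circle is determined by three boundary points: (-6, 4), (4, 8), (6, -2).
Their circumcentre is (5/9, 19/9) with r² = 3770/81.
The farthest remaining point (-2, 8) is at distance² 3338/81 ≤ 3770/81.
The points at distance exactly r from the centre are (-6, 4), (4, 8), (6, -2) — 3 points.

3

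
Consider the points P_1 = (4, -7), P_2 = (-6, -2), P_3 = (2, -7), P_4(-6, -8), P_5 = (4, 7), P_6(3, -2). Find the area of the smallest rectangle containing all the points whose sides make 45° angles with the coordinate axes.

187.5

In coordinates u = x + y, v = x − y the rectangle is axis-aligned; the map (x,y)→(u,v) scales areas by 2.
u-values: -3, -8, -5, -14, 11, 1; range = 11 − (-14) = 25.
v-values: 11, -4, 9, 2, -3, 5; range = 11 − (-4) = 15.
Area = (25 × 15) / 2 = 187.5.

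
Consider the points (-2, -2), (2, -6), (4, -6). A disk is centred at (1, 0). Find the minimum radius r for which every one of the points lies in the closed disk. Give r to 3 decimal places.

6.708

The required radius is the distance from (1, 0) to the farthest point.
Squared distances: 13, 37, 45.
Maximum is 45, attained at (4, -6).
r = √45 ≈ 6.708.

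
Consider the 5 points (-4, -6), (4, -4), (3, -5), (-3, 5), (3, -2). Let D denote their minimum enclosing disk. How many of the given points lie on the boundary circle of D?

The minimum enclosing circle is determined by three boundary points: (-4, -6), (4, -4), (-3, 5).
Their circumcentre is (-46/43, -31/43) with r² = 67405/1849.
The farthest remaining point (3, -5) is at distance² 64481/1849 ≤ 67405/1849.
The points at distance exactly r from the centre are (-4, -6), (4, -4), (-3, 5) — 3 points.

3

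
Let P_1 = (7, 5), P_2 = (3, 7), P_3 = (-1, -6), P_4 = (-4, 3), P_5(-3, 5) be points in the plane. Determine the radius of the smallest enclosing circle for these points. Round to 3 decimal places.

6.912

The minimum enclosing circle of a finite set is fixed by two of the points (as a diameter) or three (as a circumcircle).
The minimum enclosing circle is determined by three boundary points: P_1, P_3, P_5.
Their circumcentre is (2, 5/22) with r² = 23125/484.
The farthest remaining point P_2 is at distance² 22685/484 ≤ 23125/484.
r = √(23125/484) ≈ 6.912.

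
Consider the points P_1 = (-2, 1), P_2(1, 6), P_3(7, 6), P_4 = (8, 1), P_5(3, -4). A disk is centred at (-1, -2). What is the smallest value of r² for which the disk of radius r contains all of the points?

The required radius is the distance from (-1, -2) to the farthest point.
Squared distances: 10, 68, 128, 90, 20.
Maximum is 128, attained at P_3.

128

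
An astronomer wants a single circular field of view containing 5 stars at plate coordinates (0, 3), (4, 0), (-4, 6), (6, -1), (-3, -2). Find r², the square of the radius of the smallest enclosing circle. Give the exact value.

The farthest pair is (-4, 6)–(6, -1) with squared distance 149. The circle on this segment as diameter has centre (1, 2.5) and r² = 149/4 = 37.25.
Check (0, 3): distance² to centre = 1.25 ≤ 37.25, so it lies inside.
All remaining points lie in this disk, and no smaller disk contains both endpoints, so this is the minimum enclosing circle.

37.25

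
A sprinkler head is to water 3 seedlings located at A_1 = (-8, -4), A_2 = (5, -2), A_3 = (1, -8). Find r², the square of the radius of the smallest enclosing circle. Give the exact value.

Side lengths²: A_1A_2² = 173, A_1A_3² = 97, A_2A_3² = 52.
Since A_1A_2² = 173 ≥ 97 + 52 = 149, the angle opposite A_1A_2 is not acute, so the smallest enclosing circle has A_1A_2 as diameter.
Centre = midpoint of A_1A_2 = (-1.5, -3), r² = 173/4 = 43.25.

43.25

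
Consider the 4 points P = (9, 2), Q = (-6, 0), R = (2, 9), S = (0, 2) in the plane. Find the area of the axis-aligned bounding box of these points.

135

x ranges over [-6, 9], width 15.
y ranges over [0, 9], height 9.
Area = 15 × 9 = 135.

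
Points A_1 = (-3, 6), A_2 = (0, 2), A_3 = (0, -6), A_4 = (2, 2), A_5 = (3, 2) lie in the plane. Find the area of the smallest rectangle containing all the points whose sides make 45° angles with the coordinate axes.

82.5

In coordinates u = x + y, v = x − y the rectangle is axis-aligned; the map (x,y)→(u,v) scales areas by 2.
u-values: 3, 2, -6, 4, 5; range = 5 − (-6) = 11.
v-values: -9, -2, 6, 0, 1; range = 6 − (-9) = 15.
Area = (11 × 15) / 2 = 82.5.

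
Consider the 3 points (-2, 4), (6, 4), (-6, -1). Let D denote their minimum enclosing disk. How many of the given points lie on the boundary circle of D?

Call the three points A, B, C in the order given.
Side lengths²: AB² = 64, AC² = 41, BC² = 169.
Since BC² = 169 ≥ 64 + 41 = 105, the angle opposite BC is not acute, so the smallest enclosing circle has BC as diameter.
Centre = midpoint of BC = (0, 1.5), r² = 169/4 = 42.25.
The points at distance exactly r from the centre are (6, 4), (-6, -1) — 2 points.

2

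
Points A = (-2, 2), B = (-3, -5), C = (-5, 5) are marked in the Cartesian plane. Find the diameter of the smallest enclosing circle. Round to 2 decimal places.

Side lengths²: AB² = 50, AC² = 18, BC² = 104.
Since BC² = 104 ≥ 50 + 18 = 68, the angle opposite BC is not acute, so the smallest enclosing circle has BC as diameter.
Centre = midpoint of BC = (-4, 0), r² = 104/4 = 26.
Diameter = 2r = 2√26 ≈ 10.20.

10.20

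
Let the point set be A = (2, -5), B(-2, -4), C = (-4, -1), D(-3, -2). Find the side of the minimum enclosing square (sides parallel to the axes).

The bounding box has width 6 and height 4.
An axis-aligned square enclosing the set must have side ≥ max(width, height).
So the minimum side is max(6, 4) = 6.

6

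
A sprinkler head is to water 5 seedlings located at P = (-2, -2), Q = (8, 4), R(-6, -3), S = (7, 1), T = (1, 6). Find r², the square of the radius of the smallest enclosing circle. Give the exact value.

61.25

The minimum enclosing circle of a finite set is fixed by two of the points (as a diameter) or three (as a circumcircle).
The farthest pair is Q–R with squared distance 245. The circle on this segment as diameter has centre (1, 0.5) and r² = 245/4 = 61.25.
Check P: distance² to centre = 15.25 ≤ 61.25, so it lies inside.
All remaining points lie in this disk, and no smaller disk contains both endpoints, so this is the minimum enclosing circle.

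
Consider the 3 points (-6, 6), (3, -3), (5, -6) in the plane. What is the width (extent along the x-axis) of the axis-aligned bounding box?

max x = 5, min x = -6, so width = 11.

11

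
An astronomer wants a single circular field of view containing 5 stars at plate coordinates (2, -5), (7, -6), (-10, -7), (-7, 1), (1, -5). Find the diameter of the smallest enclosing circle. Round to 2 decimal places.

By Welzl's lemma the MEC is supported by two points (diametrically opposite) or three points (on a circumcircle).
The minimum enclosing circle is determined by three boundary points: (7, -6), (-10, -7), (-7, 1).
Their circumcentre is (-59/38, -213/38) with r² = 52925/722.
The farthest remaining point (2, -5) is at distance² 9377/722 ≤ 52925/722.
Diameter = 2r = 2√(52925/722) ≈ 17.12.

17.12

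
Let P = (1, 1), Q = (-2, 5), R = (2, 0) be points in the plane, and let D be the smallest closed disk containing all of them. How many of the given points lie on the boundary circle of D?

Side lengths²: PQ² = 25, PR² = 2, QR² = 41.
Since QR² = 41 ≥ 25 + 2 = 27, the angle opposite QR is not acute, so the smallest enclosing circle has QR as diameter.
Centre = midpoint of QR = (0, 2.5), r² = 41/4 = 10.25.
The points at distance exactly r from the centre are Q, R — 2 points.

2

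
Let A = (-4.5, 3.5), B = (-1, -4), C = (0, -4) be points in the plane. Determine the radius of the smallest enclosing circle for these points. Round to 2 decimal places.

4.37

Side lengths²: AB² = 68.5, AC² = 76.5, BC² = 1.
Since AC² = 76.5 ≥ 68.5 + 1 = 69.5, the angle opposite AC is not acute, so the smallest enclosing circle has AC as diameter.
Centre = midpoint of AC = (-2.25, -0.25), r² = 76.5/4 = 19.125.
r = √(19.125) ≈ 4.37.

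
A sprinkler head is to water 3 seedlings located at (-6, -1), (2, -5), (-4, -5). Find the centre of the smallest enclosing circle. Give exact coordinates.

Call the three points A, B, C in the order given.
Side lengths²: AB² = 80, AC² = 20, BC² = 36.
Since AB² = 80 ≥ 36 + 20 = 56, the angle opposite AB is not acute, so the smallest enclosing circle has AB as diameter.
Centre = midpoint of AB = (-2, -3), r² = 80/4 = 20.
Centre = (-2, -3).

(-2, -3)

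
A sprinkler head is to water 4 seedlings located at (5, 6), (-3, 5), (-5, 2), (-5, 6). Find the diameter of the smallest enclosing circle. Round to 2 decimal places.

10.77

The farthest pair is (5, 6)–(-5, 2) with squared distance 116. The circle on this segment as diameter has centre (0, 4) and r² = 116/4 = 29.
Check (-3, 5): distance² to centre = 10 ≤ 29, so it lies inside.
All remaining points lie in this disk, and no smaller disk contains both endpoints, so this is the minimum enclosing circle.
Diameter = 2r = 2√29 ≈ 10.77.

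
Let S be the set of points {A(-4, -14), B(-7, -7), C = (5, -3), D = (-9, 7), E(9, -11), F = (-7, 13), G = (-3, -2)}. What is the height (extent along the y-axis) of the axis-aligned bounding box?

27

max y = 13, min y = -14, so height = 27.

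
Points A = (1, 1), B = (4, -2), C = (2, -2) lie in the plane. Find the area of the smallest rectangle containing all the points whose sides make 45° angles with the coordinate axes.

6

In coordinates u = x + y, v = x − y the rectangle is axis-aligned; the map (x,y)→(u,v) scales areas by 2.
u-values: 2, 2, 0; range = 2 − 0 = 2.
v-values: 0, 6, 4; range = 6 − 0 = 6.
Area = (2 × 6) / 2 = 6.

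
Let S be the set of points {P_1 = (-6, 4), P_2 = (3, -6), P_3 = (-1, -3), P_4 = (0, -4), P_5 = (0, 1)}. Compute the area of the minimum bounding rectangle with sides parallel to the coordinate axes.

90

x ranges over [-6, 3], width 9.
y ranges over [-6, 4], height 10.
Area = 9 × 10 = 90.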